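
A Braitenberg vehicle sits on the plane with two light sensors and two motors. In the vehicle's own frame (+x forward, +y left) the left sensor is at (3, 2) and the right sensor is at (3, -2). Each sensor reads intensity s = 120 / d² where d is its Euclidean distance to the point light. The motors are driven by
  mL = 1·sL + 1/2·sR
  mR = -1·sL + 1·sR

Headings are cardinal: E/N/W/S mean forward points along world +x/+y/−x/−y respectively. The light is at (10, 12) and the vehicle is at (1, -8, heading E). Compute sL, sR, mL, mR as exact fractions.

1/3 3/13 35/78 -4/39

left sensor world pos  = (4, -6); dL² = 360
right sensor world pos = (4, -10); dR² = 520
sL = 120/360 = 1/3
sR = 120/520 = 3/13
mL = 1·sL + 1/2·sR = 35/78
mR = -1·sL + 1·sR = -4/39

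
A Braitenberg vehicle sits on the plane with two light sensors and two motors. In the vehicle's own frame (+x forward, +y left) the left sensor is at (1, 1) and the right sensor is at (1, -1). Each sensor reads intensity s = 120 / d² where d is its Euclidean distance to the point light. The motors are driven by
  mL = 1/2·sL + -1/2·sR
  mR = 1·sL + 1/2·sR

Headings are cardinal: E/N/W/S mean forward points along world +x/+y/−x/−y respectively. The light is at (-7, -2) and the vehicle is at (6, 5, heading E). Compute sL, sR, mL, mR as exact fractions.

6/13 15/29 -21/754 543/754

left sensor world pos  = (7, 6); dL² = 260
right sensor world pos = (7, 4); dR² = 232
sL = 120/260 = 6/13
sR = 120/232 = 15/29
mL = 1/2·sL + -1/2·sR = -21/754
mR = 1·sL + 1/2·sR = 543/754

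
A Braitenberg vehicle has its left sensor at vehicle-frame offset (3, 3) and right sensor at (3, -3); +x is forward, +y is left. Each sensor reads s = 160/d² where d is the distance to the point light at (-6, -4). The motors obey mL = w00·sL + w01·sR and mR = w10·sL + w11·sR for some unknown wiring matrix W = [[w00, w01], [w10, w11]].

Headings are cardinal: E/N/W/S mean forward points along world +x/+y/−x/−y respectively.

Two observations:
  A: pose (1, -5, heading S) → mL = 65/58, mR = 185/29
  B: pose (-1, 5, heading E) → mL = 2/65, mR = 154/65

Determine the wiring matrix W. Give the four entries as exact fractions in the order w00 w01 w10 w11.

-1 1/2 1 1

obs A: pose=(1,-5,S) → sL=40/29, sR=5, mL=65/58, mR=185/29
obs B: pose=(-1,5,E) → sL=10/13, sR=8/5, mL=2/65, mR=154/65
sensor matrix S = [[40/29, 5], [10/13, 8/5]]; det S = -618/377
solve [mL_A; mL_B] = S·[w00; w01] and [mR_A; mR_B] = S·[w10; w11]:
  w00 = -1, w01 = 1/2, w10 = 1, w11 = 1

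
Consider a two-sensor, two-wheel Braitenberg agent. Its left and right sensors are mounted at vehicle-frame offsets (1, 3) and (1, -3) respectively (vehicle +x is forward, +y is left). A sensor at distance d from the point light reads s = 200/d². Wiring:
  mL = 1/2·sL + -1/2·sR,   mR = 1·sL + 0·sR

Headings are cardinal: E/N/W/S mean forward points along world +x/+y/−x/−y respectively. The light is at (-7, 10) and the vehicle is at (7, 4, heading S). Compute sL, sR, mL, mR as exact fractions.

100/169 20/17 -840/2873 100/169

left sensor world pos  = (10, 3); dL² = 338
right sensor world pos = (4, 3); dR² = 170
sL = 200/338 = 100/169
sR = 200/170 = 20/17
mL = 1/2·sL + -1/2·sR = -840/2873
mR = 1·sL + 0·sR = 100/169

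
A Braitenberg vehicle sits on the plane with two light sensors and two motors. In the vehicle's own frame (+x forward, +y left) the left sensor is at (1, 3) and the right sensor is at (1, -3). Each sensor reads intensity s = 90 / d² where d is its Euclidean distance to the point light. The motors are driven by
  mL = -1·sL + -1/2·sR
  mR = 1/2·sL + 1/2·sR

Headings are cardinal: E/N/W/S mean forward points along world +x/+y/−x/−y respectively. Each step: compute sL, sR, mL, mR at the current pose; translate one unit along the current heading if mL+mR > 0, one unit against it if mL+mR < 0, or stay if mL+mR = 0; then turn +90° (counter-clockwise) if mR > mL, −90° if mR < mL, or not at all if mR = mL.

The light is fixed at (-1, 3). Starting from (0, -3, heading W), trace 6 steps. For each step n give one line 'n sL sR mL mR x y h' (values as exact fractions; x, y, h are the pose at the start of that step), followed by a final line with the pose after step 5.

0 10/9 10 -55/9 50/9 0 -3 W
1 45/37 9/5 -783/370 279/185 1 -3 S
2 90/13 90/73 -7155/949 3870/949 1 -2 E
3 9/2 45/16 -189/32 117/32 0 -2 N
4 10/9 10 -55/9 50/9 0 -3 W
5 45/37 9/5 -783/370 279/185 1 -3 S
final 1 -2 E

n=0: pose=(0,-3,W); sL=10/9, sR=10; mL=-55/9, mR=50/9; mL+mR=-5/9 → advance -1; mR−mL=35/3 → turn +1·90°
n=1: pose=(1,-3,S); sL=45/37, sR=9/5; mL=-783/370, mR=279/185; mL+mR=-45/74 → advance -1; mR−mL=1341/370 → turn +1·90°
n=2: pose=(1,-2,E); sL=90/13, sR=90/73; mL=-7155/949, mR=3870/949; mL+mR=-45/13 → advance -1; mR−mL=11025/949 → turn +1·90°
n=3: pose=(0,-2,N); sL=9/2, sR=45/16; mL=-189/32, mR=117/32; mL+mR=-9/4 → advance -1; mR−mL=153/16 → turn +1·90°
n=4: pose=(0,-3,W); sL=10/9, sR=10; mL=-55/9, mR=50/9; mL+mR=-5/9 → advance -1; mR−mL=35/3 → turn +1·90°
n=5: pose=(1,-3,S); sL=45/37, sR=9/5; mL=-783/370, mR=279/185; mL+mR=-45/74 → advance -1; mR−mL=1341/370 → turn +1·90°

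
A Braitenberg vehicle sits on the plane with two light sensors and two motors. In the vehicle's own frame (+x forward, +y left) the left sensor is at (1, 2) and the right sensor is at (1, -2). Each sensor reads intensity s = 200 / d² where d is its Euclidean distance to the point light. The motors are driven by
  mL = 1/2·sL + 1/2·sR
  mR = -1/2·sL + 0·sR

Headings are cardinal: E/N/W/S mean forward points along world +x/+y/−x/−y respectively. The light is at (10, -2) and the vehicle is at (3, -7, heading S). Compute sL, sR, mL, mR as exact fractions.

200/61 200/117 17800/7137 -100/61

left sensor world pos  = (5, -8); dL² = 61
right sensor world pos = (1, -8); dR² = 117
sL = 200/61 = 200/61
sR = 200/117 = 200/117
mL = 1/2·sL + 1/2·sR = 17800/7137
mR = -1/2·sL + 0·sR = -100/61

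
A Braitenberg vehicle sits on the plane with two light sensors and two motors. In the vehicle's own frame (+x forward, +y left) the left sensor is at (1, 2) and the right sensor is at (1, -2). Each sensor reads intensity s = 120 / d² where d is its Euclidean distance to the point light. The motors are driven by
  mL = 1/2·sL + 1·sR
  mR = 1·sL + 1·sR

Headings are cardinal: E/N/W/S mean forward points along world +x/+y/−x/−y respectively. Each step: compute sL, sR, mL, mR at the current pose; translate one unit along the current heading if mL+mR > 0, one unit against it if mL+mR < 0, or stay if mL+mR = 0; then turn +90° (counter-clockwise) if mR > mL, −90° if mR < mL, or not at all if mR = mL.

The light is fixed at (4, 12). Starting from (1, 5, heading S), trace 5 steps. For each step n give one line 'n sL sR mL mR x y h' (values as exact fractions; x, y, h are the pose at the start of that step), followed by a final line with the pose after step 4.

n=0: pose=(1,5,S); sL=24/13, sR=120/89; mL=2628/1157, mR=3696/1157; mL+mR=6324/1157 → advance +1; mR−mL=12/13 → turn +1·90°
n=1: pose=(1,4,E); sL=3, sR=15/13; mL=69/26, mR=54/13; mL+mR=177/26 → advance +1; mR−mL=3/2 → turn +1·90°
n=2: pose=(2,4,N); sL=24/13, sR=120/49; mL=2148/637, mR=2736/637; mL+mR=4884/637 → advance +1; mR−mL=12/13 → turn +1·90°
n=3: pose=(2,5,W); sL=4/3, sR=60/17; mL=214/51, mR=248/51; mL+mR=154/17 → advance +1; mR−mL=2/3 → turn +1·90°
n=4: pose=(1,5,S); sL=24/13, sR=120/89; mL=2628/1157, mR=3696/1157; mL+mR=6324/1157 → advance +1; mR−mL=12/13 → turn +1·90°

0 24/13 120/89 2628/1157 3696/1157 1 5 S
1 3 15/13 69/26 54/13 1 4 E
2 24/13 120/49 2148/637 2736/637 2 4 N
3 4/3 60/17 214/51 248/51 2 5 W
4 24/13 120/89 2628/1157 3696/1157 1 5 S
final 1 4 E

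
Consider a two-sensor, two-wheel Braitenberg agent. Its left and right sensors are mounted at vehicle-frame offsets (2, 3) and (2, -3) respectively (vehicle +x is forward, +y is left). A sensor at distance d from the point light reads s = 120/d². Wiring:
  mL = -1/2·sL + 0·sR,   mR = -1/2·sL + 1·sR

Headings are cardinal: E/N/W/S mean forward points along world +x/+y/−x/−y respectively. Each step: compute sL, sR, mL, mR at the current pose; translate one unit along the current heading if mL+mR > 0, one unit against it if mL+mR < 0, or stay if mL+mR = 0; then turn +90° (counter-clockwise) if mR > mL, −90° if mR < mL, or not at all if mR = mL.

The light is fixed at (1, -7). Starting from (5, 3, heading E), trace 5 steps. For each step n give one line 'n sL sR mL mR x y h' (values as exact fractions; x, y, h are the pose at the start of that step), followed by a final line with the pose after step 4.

n=0: pose=(5,3,E); sL=24/41, sR=24/17; mL=-12/41, mR=780/697; mL+mR=576/697 → advance +1; mR−mL=24/17 → turn +1·90°
n=1: pose=(6,3,N); sL=30/37, sR=15/26; mL=-15/37, mR=165/962; mL+mR=-225/962 → advance -1; mR−mL=15/26 → turn +1·90°
n=2: pose=(6,2,W); sL=8/3, sR=40/51; mL=-4/3, mR=-28/51; mL+mR=-32/17 → advance -1; mR−mL=40/51 → turn +1·90°
n=3: pose=(7,2,S); sL=12/13, sR=60/29; mL=-6/13, mR=606/377; mL+mR=432/377 → advance +1; mR−mL=60/29 → turn +1·90°
n=4: pose=(7,1,E); sL=24/37, sR=120/89; mL=-12/37, mR=3372/3293; mL+mR=2304/3293 → advance +1; mR−mL=120/89 → turn +1·90°

0 24/41 24/17 -12/41 780/697 5 3 E
1 30/37 15/26 -15/37 165/962 6 3 N
2 8/3 40/51 -4/3 -28/51 6 2 W
3 12/13 60/29 -6/13 606/377 7 2 S
4 24/37 120/89 -12/37 3372/3293 7 1 E
final 8 1 N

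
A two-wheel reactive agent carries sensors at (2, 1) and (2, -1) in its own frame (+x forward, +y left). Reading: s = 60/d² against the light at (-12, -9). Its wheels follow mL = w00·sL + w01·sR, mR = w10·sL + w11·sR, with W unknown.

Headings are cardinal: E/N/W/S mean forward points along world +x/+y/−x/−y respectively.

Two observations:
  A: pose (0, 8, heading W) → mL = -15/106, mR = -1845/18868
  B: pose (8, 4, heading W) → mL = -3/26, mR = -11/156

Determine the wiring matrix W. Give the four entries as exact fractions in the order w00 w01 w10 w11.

0 -1 -1 1/2

obs A: pose=(0,8,W) → sL=15/89, sR=15/106, mL=-15/106, mR=-1845/18868
obs B: pose=(8,4,W) → sL=5/39, sR=3/26, mL=-3/26, mR=-11/156
sensor matrix S = [[15/89, 15/106], [5/39, 3/26]]; det S = 80/61321
solve [mL_A; mL_B] = S·[w00; w01] and [mR_A; mR_B] = S·[w10; w11]:
  w00 = 0, w01 = -1, w10 = -1, w11 = 1/2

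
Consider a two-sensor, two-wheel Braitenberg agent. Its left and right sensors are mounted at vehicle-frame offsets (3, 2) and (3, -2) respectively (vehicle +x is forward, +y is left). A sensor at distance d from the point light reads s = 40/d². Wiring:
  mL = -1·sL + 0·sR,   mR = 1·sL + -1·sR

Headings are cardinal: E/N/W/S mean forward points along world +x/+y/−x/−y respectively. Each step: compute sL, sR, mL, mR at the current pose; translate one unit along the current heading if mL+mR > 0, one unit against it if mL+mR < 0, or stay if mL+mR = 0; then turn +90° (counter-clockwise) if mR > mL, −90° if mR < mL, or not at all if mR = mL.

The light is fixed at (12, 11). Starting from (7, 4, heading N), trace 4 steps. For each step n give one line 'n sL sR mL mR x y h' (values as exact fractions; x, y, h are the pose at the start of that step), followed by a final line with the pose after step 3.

0 8/13 8/5 -8/13 -64/65 7 4 N
1 1 5/13 -1 8/13 7 3 E
2 40/89 40/41 -40/89 -1920/3649 6 3 N
3 20/29 4/13 -20/29 144/377 6 2 E
final 5 2 N

n=0: pose=(7,4,N); sL=8/13, sR=8/5; mL=-8/13, mR=-64/65; mL+mR=-8/5 → advance -1; mR−mL=-24/65 → turn -1·90°
n=1: pose=(7,3,E); sL=1, sR=5/13; mL=-1, mR=8/13; mL+mR=-5/13 → advance -1; mR−mL=21/13 → turn +1·90°
n=2: pose=(6,3,N); sL=40/89, sR=40/41; mL=-40/89, mR=-1920/3649; mL+mR=-40/41 → advance -1; mR−mL=-280/3649 → turn -1·90°
n=3: pose=(6,2,E); sL=20/29, sR=4/13; mL=-20/29, mR=144/377; mL+mR=-4/13 → advance -1; mR−mL=404/377 → turn +1·90°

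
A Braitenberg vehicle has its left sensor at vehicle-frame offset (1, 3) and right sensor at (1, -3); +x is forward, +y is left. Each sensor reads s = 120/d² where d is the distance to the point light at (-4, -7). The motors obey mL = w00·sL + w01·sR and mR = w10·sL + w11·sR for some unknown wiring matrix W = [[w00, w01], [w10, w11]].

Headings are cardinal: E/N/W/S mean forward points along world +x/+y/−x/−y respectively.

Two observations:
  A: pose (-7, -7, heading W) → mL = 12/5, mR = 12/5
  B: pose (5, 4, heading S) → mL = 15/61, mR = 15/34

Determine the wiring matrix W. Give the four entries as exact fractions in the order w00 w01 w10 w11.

obs A: pose=(-7,-7,W) → sL=24/5, sR=24/5, mL=12/5, mR=12/5
obs B: pose=(5,4,S) → sL=30/61, sR=15/17, mL=15/61, mR=15/34
sensor matrix S = [[24/5, 24/5], [30/61, 15/17]]; det S = 1944/1037
solve [mL_A; mL_B] = S·[w00; w01] and [mR_A; mR_B] = S·[w10; w11]:
  w00 = 1/2, w01 = 0, w10 = 0, w11 = 1/2

1/2 0 0 1/2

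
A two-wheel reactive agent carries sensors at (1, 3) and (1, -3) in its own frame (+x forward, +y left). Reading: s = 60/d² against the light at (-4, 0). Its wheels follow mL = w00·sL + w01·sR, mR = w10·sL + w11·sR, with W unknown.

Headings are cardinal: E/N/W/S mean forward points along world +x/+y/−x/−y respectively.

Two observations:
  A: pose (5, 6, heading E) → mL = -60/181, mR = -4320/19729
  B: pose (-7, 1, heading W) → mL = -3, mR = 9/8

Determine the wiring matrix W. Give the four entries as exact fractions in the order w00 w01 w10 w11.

obs A: pose=(5,6,E) → sL=60/181, sR=60/109, mL=-60/181, mR=-4320/19729
obs B: pose=(-7,1,W) → sL=3, sR=15/8, mL=-3, mR=9/8
sensor matrix S = [[60/181, 60/109], [3, 15/8]]; det S = -40635/39458
solve [mL_A; mL_B] = S·[w00; w01] and [mR_A; mR_B] = S·[w10; w11]:
  w00 = -1, w01 = 0, w10 = 1, w11 = -1

-1 0 1 -1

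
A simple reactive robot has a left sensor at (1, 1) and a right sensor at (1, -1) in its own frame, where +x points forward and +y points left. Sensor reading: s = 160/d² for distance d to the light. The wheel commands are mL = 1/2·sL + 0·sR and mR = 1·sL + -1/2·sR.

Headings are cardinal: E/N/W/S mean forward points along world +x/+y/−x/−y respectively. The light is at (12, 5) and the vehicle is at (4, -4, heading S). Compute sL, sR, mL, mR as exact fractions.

160/149 160/181 80/149 17040/26969

left sensor world pos  = (5, -5); dL² = 149
right sensor world pos = (3, -5); dR² = 181
sL = 160/149 = 160/149
sR = 160/181 = 160/181
mL = 1/2·sL + 0·sR = 80/149
mR = 1·sL + -1/2·sR = 17040/26969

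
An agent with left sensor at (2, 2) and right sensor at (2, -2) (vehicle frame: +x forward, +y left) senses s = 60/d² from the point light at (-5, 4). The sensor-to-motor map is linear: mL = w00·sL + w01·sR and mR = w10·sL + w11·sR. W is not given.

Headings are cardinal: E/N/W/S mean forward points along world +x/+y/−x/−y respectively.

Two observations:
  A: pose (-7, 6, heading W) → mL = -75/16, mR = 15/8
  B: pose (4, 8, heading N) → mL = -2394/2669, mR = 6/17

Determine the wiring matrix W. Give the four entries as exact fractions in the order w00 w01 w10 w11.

-1 -1/2 1/2 0

obs A: pose=(-7,6,W) → sL=15/4, sR=15/8, mL=-75/16, mR=15/8
obs B: pose=(4,8,N) → sL=12/17, sR=60/157, mL=-2394/2669, mR=6/17
sensor matrix S = [[15/4, 15/8], [12/17, 60/157]]; det S = 585/5338
solve [mL_A; mL_B] = S·[w00; w01] and [mR_A; mR_B] = S·[w10; w11]:
  w00 = -1, w01 = -1/2, w10 = 1/2, w11 = 0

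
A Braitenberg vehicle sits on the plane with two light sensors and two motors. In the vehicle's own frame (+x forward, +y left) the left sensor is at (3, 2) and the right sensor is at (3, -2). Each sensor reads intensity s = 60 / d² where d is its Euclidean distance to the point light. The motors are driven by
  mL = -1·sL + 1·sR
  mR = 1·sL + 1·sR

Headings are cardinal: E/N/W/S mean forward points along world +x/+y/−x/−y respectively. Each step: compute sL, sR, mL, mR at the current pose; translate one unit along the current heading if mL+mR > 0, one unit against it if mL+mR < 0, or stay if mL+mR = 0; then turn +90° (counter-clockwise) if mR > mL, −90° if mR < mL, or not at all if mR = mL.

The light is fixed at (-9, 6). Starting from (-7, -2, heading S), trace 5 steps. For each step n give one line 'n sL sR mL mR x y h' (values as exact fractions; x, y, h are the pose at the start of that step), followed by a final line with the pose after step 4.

0 60/137 60/121 960/16577 15480/16577 -7 -2 S
1 30/37 30/73 -1080/2701 3300/2701 -7 -3 E
2 60/37 60/61 -1440/2257 5880/2257 -6 -3 N
3 3/5 5/3 16/15 34/15 -6 -2 W
4 60/137 60/121 960/16577 15480/16577 -7 -2 S
final -7 -3 E

n=0: pose=(-7,-2,S); sL=60/137, sR=60/121; mL=960/16577, mR=15480/16577; mL+mR=120/121 → advance +1; mR−mL=120/137 → turn +1·90°
n=1: pose=(-7,-3,E); sL=30/37, sR=30/73; mL=-1080/2701, mR=3300/2701; mL+mR=60/73 → advance +1; mR−mL=60/37 → turn +1·90°
n=2: pose=(-6,-3,N); sL=60/37, sR=60/61; mL=-1440/2257, mR=5880/2257; mL+mR=120/61 → advance +1; mR−mL=120/37 → turn +1·90°
n=3: pose=(-6,-2,W); sL=3/5, sR=5/3; mL=16/15, mR=34/15; mL+mR=10/3 → advance +1; mR−mL=6/5 → turn +1·90°
n=4: pose=(-7,-2,S); sL=60/137, sR=60/121; mL=960/16577, mR=15480/16577; mL+mR=120/121 → advance +1; mR−mL=120/137 → turn +1·90°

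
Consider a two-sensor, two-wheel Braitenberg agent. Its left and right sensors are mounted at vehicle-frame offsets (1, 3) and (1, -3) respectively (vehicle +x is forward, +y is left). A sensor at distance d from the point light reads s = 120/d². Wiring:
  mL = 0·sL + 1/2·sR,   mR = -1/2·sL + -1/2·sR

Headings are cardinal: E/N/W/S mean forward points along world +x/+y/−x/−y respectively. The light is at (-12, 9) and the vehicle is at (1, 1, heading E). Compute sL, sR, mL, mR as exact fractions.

120/221 120/317 60/317 -32280/70057

left sensor world pos  = (2, 4); dL² = 221
right sensor world pos = (2, -2); dR² = 317
sL = 120/221 = 120/221
sR = 120/317 = 120/317
mL = 0·sL + 1/2·sR = 60/317
mR = -1/2·sL + -1/2·sR = -32280/70057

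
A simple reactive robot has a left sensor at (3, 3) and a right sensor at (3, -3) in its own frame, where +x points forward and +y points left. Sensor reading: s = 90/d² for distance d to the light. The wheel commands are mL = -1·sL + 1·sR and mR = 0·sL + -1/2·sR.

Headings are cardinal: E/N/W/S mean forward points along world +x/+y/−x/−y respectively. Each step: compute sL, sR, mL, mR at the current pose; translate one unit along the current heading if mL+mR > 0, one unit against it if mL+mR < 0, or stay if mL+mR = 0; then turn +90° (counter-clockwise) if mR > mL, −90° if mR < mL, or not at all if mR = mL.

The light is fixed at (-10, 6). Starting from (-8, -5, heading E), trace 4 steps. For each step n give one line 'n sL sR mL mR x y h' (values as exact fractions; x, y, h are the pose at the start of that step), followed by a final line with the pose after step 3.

n=0: pose=(-8,-5,E); sL=90/89, sR=90/221; mL=-11880/19669, mR=-45/221; mL+mR=-15885/19669 → advance -1; mR−mL=7875/19669 → turn +1·90°
n=1: pose=(-9,-5,N); sL=45/34, sR=9/8; mL=-27/136, mR=-9/16; mL+mR=-207/272 → advance -1; mR−mL=-99/272 → turn -1·90°
n=2: pose=(-9,-6,E); sL=90/97, sR=90/241; mL=-12960/23377, mR=-45/241; mL+mR=-17325/23377 → advance -1; mR−mL=8595/23377 → turn +1·90°
n=3: pose=(-10,-6,N); sL=1, sR=1; mL=0, mR=-1/2; mL+mR=-1/2 → advance -1; mR−mL=-1/2 → turn -1·90°

0 90/89 90/221 -11880/19669 -45/221 -8 -5 E
1 45/34 9/8 -27/136 -9/16 -9 -5 N
2 90/97 90/241 -12960/23377 -45/241 -9 -6 E
3 1 1 0 -1/2 -10 -6 N
final -10 -7 E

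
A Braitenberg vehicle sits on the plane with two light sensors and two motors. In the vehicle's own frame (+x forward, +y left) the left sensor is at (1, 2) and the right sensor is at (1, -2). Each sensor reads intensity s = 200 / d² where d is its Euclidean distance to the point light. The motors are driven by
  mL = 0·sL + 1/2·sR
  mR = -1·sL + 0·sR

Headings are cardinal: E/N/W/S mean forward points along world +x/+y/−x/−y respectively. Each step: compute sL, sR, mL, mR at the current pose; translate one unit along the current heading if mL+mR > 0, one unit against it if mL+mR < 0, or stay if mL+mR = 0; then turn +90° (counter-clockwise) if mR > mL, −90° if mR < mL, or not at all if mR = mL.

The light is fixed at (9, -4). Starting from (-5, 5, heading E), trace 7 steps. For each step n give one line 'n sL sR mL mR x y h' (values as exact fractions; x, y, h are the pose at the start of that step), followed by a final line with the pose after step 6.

0 20/29 100/109 50/109 -20/29 -5 5 E
1 200/233 200/353 100/353 -200/233 -6 5 S
2 5/8 1/2 1/4 -5/8 -6 6 W
3 200/377 40/53 20/53 -200/377 -5 6 N
4 20/29 100/109 50/109 -20/29 -5 5 E
5 200/233 200/353 100/353 -200/233 -6 5 S
6 5/8 1/2 1/4 -5/8 -6 6 W
final -5 6 N

n=0: pose=(-5,5,E); sL=20/29, sR=100/109; mL=50/109, mR=-20/29; mL+mR=-730/3161 → advance -1; mR−mL=-3630/3161 → turn -1·90°
n=1: pose=(-6,5,S); sL=200/233, sR=200/353; mL=100/353, mR=-200/233; mL+mR=-47300/82249 → advance -1; mR−mL=-93900/82249 → turn -1·90°
n=2: pose=(-6,6,W); sL=5/8, sR=1/2; mL=1/4, mR=-5/8; mL+mR=-3/8 → advance -1; mR−mL=-7/8 → turn -1·90°
n=3: pose=(-5,6,N); sL=200/377, sR=40/53; mL=20/53, mR=-200/377; mL+mR=-3060/19981 → advance -1; mR−mL=-18140/19981 → turn -1·90°
n=4: pose=(-5,5,E); sL=20/29, sR=100/109; mL=50/109, mR=-20/29; mL+mR=-730/3161 → advance -1; mR−mL=-3630/3161 → turn -1·90°
n=5: pose=(-6,5,S); sL=200/233, sR=200/353; mL=100/353, mR=-200/233; mL+mR=-47300/82249 → advance -1; mR−mL=-93900/82249 → turn -1·90°
n=6: pose=(-6,6,W); sL=5/8, sR=1/2; mL=1/4, mR=-5/8; mL+mR=-3/8 → advance -1; mR−mL=-7/8 → turn -1·90°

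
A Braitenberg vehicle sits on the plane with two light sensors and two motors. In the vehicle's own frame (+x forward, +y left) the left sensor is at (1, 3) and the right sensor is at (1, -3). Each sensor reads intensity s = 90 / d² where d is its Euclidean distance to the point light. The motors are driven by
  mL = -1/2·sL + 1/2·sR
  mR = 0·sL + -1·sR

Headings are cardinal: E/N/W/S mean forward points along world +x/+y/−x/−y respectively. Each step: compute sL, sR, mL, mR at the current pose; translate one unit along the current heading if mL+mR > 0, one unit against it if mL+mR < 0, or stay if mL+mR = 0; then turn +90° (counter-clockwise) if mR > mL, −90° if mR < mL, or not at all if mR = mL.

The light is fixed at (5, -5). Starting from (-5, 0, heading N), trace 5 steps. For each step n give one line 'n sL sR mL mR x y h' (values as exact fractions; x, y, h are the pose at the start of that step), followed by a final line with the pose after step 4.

n=0: pose=(-5,0,N); sL=18/41, sR=18/17; mL=216/697, mR=-18/17; mL+mR=-522/697 → advance -1; mR−mL=-954/697 → turn -1·90°
n=1: pose=(-5,-1,E); sL=9/13, sR=45/41; mL=108/533, mR=-45/41; mL+mR=-477/533 → advance -1; mR−mL=-693/533 → turn -1·90°
n=2: pose=(-6,-1,S); sL=90/73, sR=18/41; mL=-1188/2993, mR=-18/41; mL+mR=-2502/2993 → advance -1; mR−mL=-126/2993 → turn -1·90°
n=3: pose=(-6,0,W); sL=45/74, sR=45/104; mL=-675/7696, mR=-45/104; mL+mR=-4005/7696 → advance -1; mR−mL=-2655/7696 → turn -1·90°
n=4: pose=(-5,0,N); sL=18/41, sR=18/17; mL=216/697, mR=-18/17; mL+mR=-522/697 → advance -1; mR−mL=-954/697 → turn -1·90°

0 18/41 18/17 216/697 -18/17 -5 0 N
1 9/13 45/41 108/533 -45/41 -5 -1 E
2 90/73 18/41 -1188/2993 -18/41 -6 -1 S
3 45/74 45/104 -675/7696 -45/104 -6 0 W
4 18/41 18/17 216/697 -18/17 -5 0 N
final -5 -1 E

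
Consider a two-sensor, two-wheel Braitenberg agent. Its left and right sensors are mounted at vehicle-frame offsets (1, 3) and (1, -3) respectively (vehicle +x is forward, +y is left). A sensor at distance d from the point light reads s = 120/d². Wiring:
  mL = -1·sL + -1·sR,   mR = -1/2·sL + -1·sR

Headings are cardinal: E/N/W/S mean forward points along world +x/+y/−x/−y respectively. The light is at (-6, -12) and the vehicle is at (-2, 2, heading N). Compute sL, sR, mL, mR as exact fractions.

left sensor world pos  = (-5, 3); dL² = 226
right sensor world pos = (1, 3); dR² = 274
sL = 120/226 = 60/113
sR = 120/274 = 60/137
mL = -1·sL + -1·sR = -15000/15481
mR = -1/2·sL + -1·sR = -10890/15481

60/113 60/137 -15000/15481 -10890/15481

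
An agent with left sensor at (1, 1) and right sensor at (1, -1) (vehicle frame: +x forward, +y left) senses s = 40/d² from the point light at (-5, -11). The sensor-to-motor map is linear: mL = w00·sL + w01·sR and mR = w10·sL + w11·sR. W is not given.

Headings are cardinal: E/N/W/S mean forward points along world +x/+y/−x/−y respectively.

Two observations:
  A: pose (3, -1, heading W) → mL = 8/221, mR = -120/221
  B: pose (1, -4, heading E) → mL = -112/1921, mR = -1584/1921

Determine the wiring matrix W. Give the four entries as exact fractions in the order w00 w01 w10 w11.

obs A: pose=(3,-1,W) → sL=4/13, sR=4/17, mL=8/221, mR=-120/221
obs B: pose=(1,-4,E) → sL=40/113, sR=8/17, mL=-112/1921, mR=-1584/1921
sensor matrix S = [[4/13, 4/17], [40/113, 8/17]]; det S = 1536/24973
solve [mL_A; mL_B] = S·[w00; w01] and [mR_A; mR_B] = S·[w10; w11]:
  w00 = 1/2, w01 = -1/2, w10 = -1, w11 = -1

1/2 -1/2 -1 -1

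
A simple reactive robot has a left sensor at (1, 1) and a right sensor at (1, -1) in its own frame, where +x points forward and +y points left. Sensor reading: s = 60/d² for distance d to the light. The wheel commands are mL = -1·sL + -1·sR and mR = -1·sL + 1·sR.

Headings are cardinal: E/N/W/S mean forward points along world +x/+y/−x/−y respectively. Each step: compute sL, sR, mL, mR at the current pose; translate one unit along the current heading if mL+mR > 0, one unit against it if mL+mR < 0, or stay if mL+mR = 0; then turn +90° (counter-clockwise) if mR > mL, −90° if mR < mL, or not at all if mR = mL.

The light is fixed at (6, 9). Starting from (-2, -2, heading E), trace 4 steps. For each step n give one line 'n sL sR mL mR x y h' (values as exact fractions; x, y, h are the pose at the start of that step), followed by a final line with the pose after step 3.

n=0: pose=(-2,-2,E); sL=60/149, sR=60/193; mL=-20520/28757, mR=-2640/28757; mL+mR=-120/149 → advance -1; mR−mL=120/193 → turn +1·90°
n=1: pose=(-3,-2,N); sL=3/10, sR=15/41; mL=-273/410, mR=27/410; mL+mR=-3/5 → advance -1; mR−mL=30/41 → turn +1·90°
n=2: pose=(-3,-3,W); sL=60/269, sR=60/221; mL=-29400/59449, mR=2880/59449; mL+mR=-120/269 → advance -1; mR−mL=120/221 → turn +1·90°
n=3: pose=(-2,-3,S); sL=30/109, sR=6/25; mL=-1404/2725, mR=-96/2725; mL+mR=-60/109 → advance -1; mR−mL=12/25 → turn +1·90°

0 60/149 60/193 -20520/28757 -2640/28757 -2 -2 E
1 3/10 15/41 -273/410 27/410 -3 -2 N
2 60/269 60/221 -29400/59449 2880/59449 -3 -3 W
3 30/109 6/25 -1404/2725 -96/2725 -2 -3 S
final -2 -2 E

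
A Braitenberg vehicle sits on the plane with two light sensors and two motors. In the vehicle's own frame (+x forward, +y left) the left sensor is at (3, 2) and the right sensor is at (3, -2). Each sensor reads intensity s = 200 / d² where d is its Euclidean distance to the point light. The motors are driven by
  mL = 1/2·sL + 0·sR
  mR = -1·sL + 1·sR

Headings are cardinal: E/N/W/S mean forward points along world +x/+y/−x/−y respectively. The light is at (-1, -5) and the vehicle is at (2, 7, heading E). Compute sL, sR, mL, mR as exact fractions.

25/29 25/17 25/58 300/493

left sensor world pos  = (5, 9); dL² = 232
right sensor world pos = (5, 5); dR² = 136
sL = 200/232 = 25/29
sR = 200/136 = 25/17
mL = 1/2·sL + 0·sR = 25/58
mR = -1·sL + 1·sR = 300/493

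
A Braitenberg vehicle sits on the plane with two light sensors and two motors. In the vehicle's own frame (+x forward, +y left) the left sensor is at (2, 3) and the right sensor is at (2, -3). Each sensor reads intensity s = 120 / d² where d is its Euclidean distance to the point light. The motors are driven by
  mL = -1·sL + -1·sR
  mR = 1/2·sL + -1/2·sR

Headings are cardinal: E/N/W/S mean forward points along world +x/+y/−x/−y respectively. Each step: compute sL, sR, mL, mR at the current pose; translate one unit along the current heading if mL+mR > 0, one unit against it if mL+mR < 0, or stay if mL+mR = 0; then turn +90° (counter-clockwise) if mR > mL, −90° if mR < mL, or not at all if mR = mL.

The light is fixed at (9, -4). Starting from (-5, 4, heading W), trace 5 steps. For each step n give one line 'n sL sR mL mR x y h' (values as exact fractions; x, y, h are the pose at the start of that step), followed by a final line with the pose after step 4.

0 120/281 120/377 -78960/105937 5760/105937 -5 4 W
1 15/17 30/73 -1605/1241 585/2482 -4 4 S
2 24/53 120/157 -10128/8321 -1296/8321 -4 5 E
3 12/41 60/121 -3912/4961 -504/4961 -5 5 N
4 120/281 120/377 -78960/105937 5760/105937 -5 4 W
final -4 4 S

n=0: pose=(-5,4,W); sL=120/281, sR=120/377; mL=-78960/105937, mR=5760/105937; mL+mR=-73200/105937 → advance -1; mR−mL=84720/105937 → turn +1·90°
n=1: pose=(-4,4,S); sL=15/17, sR=30/73; mL=-1605/1241, mR=585/2482; mL+mR=-2625/2482 → advance -1; mR−mL=3795/2482 → turn +1·90°
n=2: pose=(-4,5,E); sL=24/53, sR=120/157; mL=-10128/8321, mR=-1296/8321; mL+mR=-11424/8321 → advance -1; mR−mL=8832/8321 → turn +1·90°
n=3: pose=(-5,5,N); sL=12/41, sR=60/121; mL=-3912/4961, mR=-504/4961; mL+mR=-4416/4961 → advance -1; mR−mL=3408/4961 → turn +1·90°
n=4: pose=(-5,4,W); sL=120/281, sR=120/377; mL=-78960/105937, mR=5760/105937; mL+mR=-73200/105937 → advance -1; mR−mL=84720/105937 → turn +1·90°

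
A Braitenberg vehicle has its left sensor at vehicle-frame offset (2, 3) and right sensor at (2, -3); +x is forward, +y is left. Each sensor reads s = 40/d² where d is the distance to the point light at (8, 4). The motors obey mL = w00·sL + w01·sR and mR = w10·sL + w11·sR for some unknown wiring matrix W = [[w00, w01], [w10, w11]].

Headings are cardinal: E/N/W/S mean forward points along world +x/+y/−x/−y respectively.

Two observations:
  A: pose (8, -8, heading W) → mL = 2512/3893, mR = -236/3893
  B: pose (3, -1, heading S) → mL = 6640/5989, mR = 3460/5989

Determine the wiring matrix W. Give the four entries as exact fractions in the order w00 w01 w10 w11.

1 1 1 -1/2

obs A: pose=(8,-8,W) → sL=40/229, sR=8/17, mL=2512/3893, mR=-236/3893
obs B: pose=(3,-1,S) → sL=40/53, sR=40/113, mL=6640/5989, mR=3460/5989
sensor matrix S = [[40/229, 8/17], [40/53, 40/113]]; det S = -6839040/23315177
solve [mL_A; mL_B] = S·[w00; w01] and [mR_A; mR_B] = S·[w10; w11]:
  w00 = 1, w01 = 1, w10 = 1, w11 = -1/2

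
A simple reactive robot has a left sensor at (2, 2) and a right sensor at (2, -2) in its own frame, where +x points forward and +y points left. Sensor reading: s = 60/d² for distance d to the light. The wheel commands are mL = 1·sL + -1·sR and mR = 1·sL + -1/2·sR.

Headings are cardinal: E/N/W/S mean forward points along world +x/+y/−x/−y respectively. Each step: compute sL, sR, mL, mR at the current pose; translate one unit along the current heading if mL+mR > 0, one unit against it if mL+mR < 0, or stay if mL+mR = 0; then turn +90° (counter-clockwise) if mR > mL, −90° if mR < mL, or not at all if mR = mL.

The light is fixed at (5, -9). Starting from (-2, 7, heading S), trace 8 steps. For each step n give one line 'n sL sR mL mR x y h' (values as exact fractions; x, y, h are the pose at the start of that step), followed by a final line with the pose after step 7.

n=0: pose=(-2,7,S); sL=60/221, sR=60/277; mL=3360/61217, mR=9990/61217; mL+mR=13350/61217 → advance +1; mR−mL=30/277 → turn +1·90°
n=1: pose=(-2,6,E); sL=30/157, sR=30/97; mL=-1800/15229, mR=555/15229; mL+mR=-1245/15229 → advance -1; mR−mL=15/97 → turn +1·90°
n=2: pose=(-3,6,N); sL=60/389, sR=12/65; mL=-768/25285, mR=1566/25285; mL+mR=798/25285 → advance +1; mR−mL=6/65 → turn +1·90°
n=3: pose=(-3,7,W); sL=15/74, sR=15/106; mL=120/1961, mR=1035/7844; mL+mR=1515/7844 → advance +1; mR−mL=15/212 → turn +1·90°
n=4: pose=(-4,7,S); sL=12/49, sR=60/317; mL=864/15533, mR=2334/15533; mL+mR=3198/15533 → advance +1; mR−mL=30/317 → turn +1·90°
n=5: pose=(-4,6,E); sL=30/169, sR=30/109; mL=-1800/18421, mR=735/18421; mL+mR=-1065/18421 → advance -1; mR−mL=15/109 → turn +1·90°
n=6: pose=(-5,6,N); sL=60/433, sR=60/353; mL=-4800/152849, mR=8190/152849; mL+mR=3390/152849 → advance +1; mR−mL=30/353 → turn +1·90°
n=7: pose=(-5,7,W); sL=3/17, sR=5/39; mL=32/663, mR=149/1326; mL+mR=71/442 → advance +1; mR−mL=5/78 → turn +1·90°

0 60/221 60/277 3360/61217 9990/61217 -2 7 S
1 30/157 30/97 -1800/15229 555/15229 -2 6 E
2 60/389 12/65 -768/25285 1566/25285 -3 6 N
3 15/74 15/106 120/1961 1035/7844 -3 7 W
4 12/49 60/317 864/15533 2334/15533 -4 7 S
5 30/169 30/109 -1800/18421 735/18421 -4 6 E
6 60/433 60/353 -4800/152849 8190/152849 -5 6 N
7 3/17 5/39 32/663 149/1326 -5 7 W
final -6 7 S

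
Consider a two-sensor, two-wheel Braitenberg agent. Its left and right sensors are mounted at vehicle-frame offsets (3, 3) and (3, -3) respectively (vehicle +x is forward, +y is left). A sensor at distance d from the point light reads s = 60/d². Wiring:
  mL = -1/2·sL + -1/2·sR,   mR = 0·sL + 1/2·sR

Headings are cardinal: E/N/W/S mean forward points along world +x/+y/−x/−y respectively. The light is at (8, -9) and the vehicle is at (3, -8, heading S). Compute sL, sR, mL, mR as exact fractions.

left sensor world pos  = (6, -11); dL² = 8
right sensor world pos = (0, -11); dR² = 68
sL = 60/8 = 15/2
sR = 60/68 = 15/17
mL = -1/2·sL + -1/2·sR = -285/68
mR = 0·sL + 1/2·sR = 15/34

15/2 15/17 -285/68 15/34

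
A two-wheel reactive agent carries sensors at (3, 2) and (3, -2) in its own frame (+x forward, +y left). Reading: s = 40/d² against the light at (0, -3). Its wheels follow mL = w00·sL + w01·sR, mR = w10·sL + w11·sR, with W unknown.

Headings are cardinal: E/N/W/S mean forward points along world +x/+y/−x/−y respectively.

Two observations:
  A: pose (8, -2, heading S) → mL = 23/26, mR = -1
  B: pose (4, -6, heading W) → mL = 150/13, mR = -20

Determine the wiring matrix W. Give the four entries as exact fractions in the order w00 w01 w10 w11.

obs A: pose=(8,-2,S) → sL=5/13, sR=1, mL=23/26, mR=-1
obs B: pose=(4,-6,W) → sL=20/13, sR=20, mL=150/13, mR=-20
sensor matrix S = [[5/13, 1], [20/13, 20]]; det S = 80/13
solve [mL_A; mL_B] = S·[w00; w01] and [mR_A; mR_B] = S·[w10; w11]:
  w00 = 1, w01 = 1/2, w10 = 0, w11 = -1

1 1/2 0 -1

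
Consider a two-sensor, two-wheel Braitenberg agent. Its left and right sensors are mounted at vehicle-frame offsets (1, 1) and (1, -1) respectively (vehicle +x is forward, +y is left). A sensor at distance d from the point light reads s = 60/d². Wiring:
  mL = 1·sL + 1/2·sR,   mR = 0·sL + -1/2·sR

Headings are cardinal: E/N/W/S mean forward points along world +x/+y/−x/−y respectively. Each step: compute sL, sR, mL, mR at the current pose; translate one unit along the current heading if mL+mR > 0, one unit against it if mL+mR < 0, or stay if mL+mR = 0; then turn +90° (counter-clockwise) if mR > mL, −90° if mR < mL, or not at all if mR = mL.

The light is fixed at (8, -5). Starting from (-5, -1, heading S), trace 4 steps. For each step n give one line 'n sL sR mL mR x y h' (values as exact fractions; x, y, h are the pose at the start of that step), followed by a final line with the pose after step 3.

0 20/51 12/41 1126/2091 -6/41 -5 -1 S
1 3/10 15/53 117/265 -15/106 -5 -2 W
2 60/241 12/37 3666/8917 -6/37 -6 -2 N
3 30/97 30/89 4125/8633 -15/89 -6 -1 E
final -5 -1 S

n=0: pose=(-5,-1,S); sL=20/51, sR=12/41; mL=1126/2091, mR=-6/41; mL+mR=20/51 → advance +1; mR−mL=-1432/2091 → turn -1·90°
n=1: pose=(-5,-2,W); sL=3/10, sR=15/53; mL=117/265, mR=-15/106; mL+mR=3/10 → advance +1; mR−mL=-309/530 → turn -1·90°
n=2: pose=(-6,-2,N); sL=60/241, sR=12/37; mL=3666/8917, mR=-6/37; mL+mR=60/241 → advance +1; mR−mL=-5112/8917 → turn -1·90°
n=3: pose=(-6,-1,E); sL=30/97, sR=30/89; mL=4125/8633, mR=-15/89; mL+mR=30/97 → advance +1; mR−mL=-5580/8633 → turn -1·90°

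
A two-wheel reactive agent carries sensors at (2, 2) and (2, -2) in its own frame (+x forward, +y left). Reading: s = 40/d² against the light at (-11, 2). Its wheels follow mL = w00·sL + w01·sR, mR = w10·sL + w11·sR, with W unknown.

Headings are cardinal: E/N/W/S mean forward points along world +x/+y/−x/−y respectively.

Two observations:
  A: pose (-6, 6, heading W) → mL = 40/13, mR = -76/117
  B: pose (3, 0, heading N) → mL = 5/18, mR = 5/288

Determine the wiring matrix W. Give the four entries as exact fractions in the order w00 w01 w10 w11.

1 0 -1/2 1

obs A: pose=(-6,6,W) → sL=40/13, sR=8/9, mL=40/13, mR=-76/117
obs B: pose=(3,0,N) → sL=5/18, sR=5/32, mL=5/18, mR=5/288
sensor matrix S = [[40/13, 8/9], [5/18, 5/32]]; det S = 985/4212
solve [mL_A; mL_B] = S·[w00; w01] and [mR_A; mR_B] = S·[w10; w11]:
  w00 = 1, w01 = 0, w10 = -1/2, w11 = 1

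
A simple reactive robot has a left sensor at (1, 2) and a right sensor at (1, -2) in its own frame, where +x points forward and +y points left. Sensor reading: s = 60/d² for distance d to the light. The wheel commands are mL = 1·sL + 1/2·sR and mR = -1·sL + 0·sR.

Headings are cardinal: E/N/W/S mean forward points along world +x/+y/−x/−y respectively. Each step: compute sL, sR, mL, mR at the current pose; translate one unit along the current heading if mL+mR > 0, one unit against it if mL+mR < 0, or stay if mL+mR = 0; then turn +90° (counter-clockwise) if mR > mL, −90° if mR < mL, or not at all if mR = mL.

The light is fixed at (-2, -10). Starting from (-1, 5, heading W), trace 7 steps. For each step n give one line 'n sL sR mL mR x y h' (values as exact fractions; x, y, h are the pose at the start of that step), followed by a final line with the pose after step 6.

n=0: pose=(-1,5,W); sL=60/169, sR=60/289; mL=22410/48841, mR=-60/169; mL+mR=30/289 → advance +1; mR−mL=-39750/48841 → turn -1·90°
n=1: pose=(-2,5,N); sL=3/13, sR=3/13; mL=9/26, mR=-3/13; mL+mR=3/26 → advance +1; mR−mL=-15/26 → turn -1·90°
n=2: pose=(-2,6,E); sL=12/65, sR=60/197; mL=4314/12805, mR=-12/65; mL+mR=30/197 → advance +1; mR−mL=-6678/12805 → turn -1·90°
n=3: pose=(-1,6,S); sL=10/39, sR=30/113; mL=1715/4407, mR=-10/39; mL+mR=15/113 → advance +1; mR−mL=-2845/4407 → turn -1·90°
n=4: pose=(-1,5,W); sL=60/169, sR=60/289; mL=22410/48841, mR=-60/169; mL+mR=30/289 → advance +1; mR−mL=-39750/48841 → turn -1·90°
n=5: pose=(-2,5,N); sL=3/13, sR=3/13; mL=9/26, mR=-3/13; mL+mR=3/26 → advance +1; mR−mL=-15/26 → turn -1·90°
n=6: pose=(-2,6,E); sL=12/65, sR=60/197; mL=4314/12805, mR=-12/65; mL+mR=30/197 → advance +1; mR−mL=-6678/12805 → turn -1·90°

0 60/169 60/289 22410/48841 -60/169 -1 5 W
1 3/13 3/13 9/26 -3/13 -2 5 N
2 12/65 60/197 4314/12805 -12/65 -2 6 E
3 10/39 30/113 1715/4407 -10/39 -1 6 S
4 60/169 60/289 22410/48841 -60/169 -1 5 W
5 3/13 3/13 9/26 -3/13 -2 5 N
6 12/65 60/197 4314/12805 -12/65 -2 6 E
final -1 6 S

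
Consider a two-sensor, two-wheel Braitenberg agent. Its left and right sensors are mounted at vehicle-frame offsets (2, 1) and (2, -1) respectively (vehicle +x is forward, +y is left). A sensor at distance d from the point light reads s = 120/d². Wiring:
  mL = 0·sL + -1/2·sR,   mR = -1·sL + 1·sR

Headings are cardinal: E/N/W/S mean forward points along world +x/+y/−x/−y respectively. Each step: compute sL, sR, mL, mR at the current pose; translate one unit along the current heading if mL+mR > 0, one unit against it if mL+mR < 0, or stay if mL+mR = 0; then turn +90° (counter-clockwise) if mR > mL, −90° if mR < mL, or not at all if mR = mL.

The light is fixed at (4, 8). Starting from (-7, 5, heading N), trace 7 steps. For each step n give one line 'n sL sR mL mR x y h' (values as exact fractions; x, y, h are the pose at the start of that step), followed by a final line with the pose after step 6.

0 24/29 120/101 -60/101 1056/2929 -7 5 N
1 60/97 60/89 -30/89 480/8633 -7 4 W
2 40/39 120/157 -60/157 -1600/6123 -6 4 S
3 30/17 3/2 -3/4 -9/34 -6 5 E
4 24/29 120/101 -60/101 1056/2929 -7 5 N
5 60/97 60/89 -30/89 480/8633 -7 4 W
6 40/39 120/157 -60/157 -1600/6123 -6 4 S
final -6 5 E

n=0: pose=(-7,5,N); sL=24/29, sR=120/101; mL=-60/101, mR=1056/2929; mL+mR=-684/2929 → advance -1; mR−mL=2796/2929 → turn +1·90°
n=1: pose=(-7,4,W); sL=60/97, sR=60/89; mL=-30/89, mR=480/8633; mL+mR=-2430/8633 → advance -1; mR−mL=3390/8633 → turn +1·90°
n=2: pose=(-6,4,S); sL=40/39, sR=120/157; mL=-60/157, mR=-1600/6123; mL+mR=-3940/6123 → advance -1; mR−mL=740/6123 → turn +1·90°
n=3: pose=(-6,5,E); sL=30/17, sR=3/2; mL=-3/4, mR=-9/34; mL+mR=-69/68 → advance -1; mR−mL=33/68 → turn +1·90°
n=4: pose=(-7,5,N); sL=24/29, sR=120/101; mL=-60/101, mR=1056/2929; mL+mR=-684/2929 → advance -1; mR−mL=2796/2929 → turn +1·90°
n=5: pose=(-7,4,W); sL=60/97, sR=60/89; mL=-30/89, mR=480/8633; mL+mR=-2430/8633 → advance -1; mR−mL=3390/8633 → turn +1·90°
n=6: pose=(-6,4,S); sL=40/39, sR=120/157; mL=-60/157, mR=-1600/6123; mL+mR=-3940/6123 → advance -1; mR−mL=740/6123 → turn +1·90°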